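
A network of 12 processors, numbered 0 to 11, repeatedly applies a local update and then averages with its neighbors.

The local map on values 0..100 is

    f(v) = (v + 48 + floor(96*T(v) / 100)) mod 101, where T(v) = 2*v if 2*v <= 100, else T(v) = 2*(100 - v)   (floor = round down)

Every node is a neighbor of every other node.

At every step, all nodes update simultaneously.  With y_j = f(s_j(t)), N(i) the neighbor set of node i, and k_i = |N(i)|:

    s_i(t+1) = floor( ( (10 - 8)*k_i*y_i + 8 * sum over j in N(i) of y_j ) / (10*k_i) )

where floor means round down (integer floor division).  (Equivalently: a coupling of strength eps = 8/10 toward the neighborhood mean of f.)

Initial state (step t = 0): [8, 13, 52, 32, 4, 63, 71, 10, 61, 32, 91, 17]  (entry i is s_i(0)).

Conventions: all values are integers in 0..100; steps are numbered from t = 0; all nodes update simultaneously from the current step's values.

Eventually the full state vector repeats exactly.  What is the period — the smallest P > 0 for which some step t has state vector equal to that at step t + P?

Answer: 2
Key observation: The state at step 3, [70, 70, 70, 70, 70, 70, 70, 70, 70, 70, 70, 70], reappears at step 5 — and no state repeats earlier — so the cycle the system enters has period 2.

Derivation:
t=0: [8, 13, 52, 32, 4, 63, 71, 10, 61, 32, 91, 17]
t=1: [70, 72, 73, 66, 69, 72, 71, 71, 72, 66, 68, 74]
t=2: [73, 73, 73, 74, 73, 73, 73, 73, 73, 74, 73, 73]
t=3: [70, 70, 70, 70, 70, 70, 70, 70, 70, 70, 70, 70]
t=4: [74, 74, 74, 74, 74, 74, 74, 74, 74, 74, 74, 74]
t=5: [70, 70, 70, 70, 70, 70, 70, 70, 70, 70, 70, 70]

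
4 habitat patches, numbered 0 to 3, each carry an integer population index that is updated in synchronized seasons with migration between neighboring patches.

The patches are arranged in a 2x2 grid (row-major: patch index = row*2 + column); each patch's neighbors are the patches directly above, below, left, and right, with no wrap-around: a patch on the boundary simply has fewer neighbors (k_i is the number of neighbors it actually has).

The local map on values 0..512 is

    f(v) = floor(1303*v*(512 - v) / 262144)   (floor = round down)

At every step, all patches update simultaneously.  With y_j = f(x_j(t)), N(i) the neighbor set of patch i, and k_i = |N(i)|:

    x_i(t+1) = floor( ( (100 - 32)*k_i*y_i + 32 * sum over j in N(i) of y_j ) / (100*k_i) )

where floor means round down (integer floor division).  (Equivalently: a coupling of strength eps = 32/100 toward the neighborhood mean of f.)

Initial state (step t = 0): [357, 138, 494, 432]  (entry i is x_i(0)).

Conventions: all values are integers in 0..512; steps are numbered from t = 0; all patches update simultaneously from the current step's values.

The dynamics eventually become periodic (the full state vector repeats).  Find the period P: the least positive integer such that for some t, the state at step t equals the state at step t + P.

Simulating step by step:
t=0: [357, 138, 494, 432]
t=1: [235, 245, 101, 164]
t=2: [304, 317, 237, 277]
t=3: [314, 310, 321, 320]
t=4: [308, 309, 304, 305]
t=5: [312, 311, 313, 312]
t=6: [309, 310, 309, 309]
t=7: [311, 311, 311, 311]
t=8: [310, 310, 310, 310]
t=9: [311, 311, 311, 311]

Answer: 2
Key observation: The state at step 7, [311, 311, 311, 311], reappears at step 9 — and no state repeats earlier — so the cycle the system enters has period 2.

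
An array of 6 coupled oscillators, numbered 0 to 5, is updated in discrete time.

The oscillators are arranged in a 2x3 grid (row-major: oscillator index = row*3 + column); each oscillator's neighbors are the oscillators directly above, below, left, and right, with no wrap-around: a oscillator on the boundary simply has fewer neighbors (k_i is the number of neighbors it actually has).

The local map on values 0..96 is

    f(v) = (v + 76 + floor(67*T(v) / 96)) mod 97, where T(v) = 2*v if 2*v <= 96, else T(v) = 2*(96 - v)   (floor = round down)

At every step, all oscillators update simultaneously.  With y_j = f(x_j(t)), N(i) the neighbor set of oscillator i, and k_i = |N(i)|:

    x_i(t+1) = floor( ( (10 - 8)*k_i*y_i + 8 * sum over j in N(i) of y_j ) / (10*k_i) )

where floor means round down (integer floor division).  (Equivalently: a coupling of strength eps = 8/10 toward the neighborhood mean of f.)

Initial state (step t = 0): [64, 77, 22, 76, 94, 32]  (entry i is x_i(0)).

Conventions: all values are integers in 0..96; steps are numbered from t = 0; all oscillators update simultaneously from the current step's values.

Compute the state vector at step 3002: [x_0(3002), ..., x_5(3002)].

Simulating step by step:
t=0: [64, 77, 22, 76, 94, 32]
t=1: [83, 67, 61, 81, 73, 53]
t=2: [82, 84, 88, 81, 85, 87]
t=3: [79, 79, 78, 79, 79, 78]
t=4: [81, 81, 81, 81, 81, 81]
t=5: [80, 80, 80, 80, 80, 80]
t=6: [81, 81, 81, 81, 81, 81]

Answer: [81, 81, 81, 81, 81, 81]
Key observation: The state at step 4, [81, 81, 81, 81, 81, 81], reappears at step 6: the system is in a cycle of period 2 from step 4 on.  Therefore the state at step 3002 equals the state at step 4 + ((3002 - 4) mod 2) = 4, which is [81, 81, 81, 81, 81, 81].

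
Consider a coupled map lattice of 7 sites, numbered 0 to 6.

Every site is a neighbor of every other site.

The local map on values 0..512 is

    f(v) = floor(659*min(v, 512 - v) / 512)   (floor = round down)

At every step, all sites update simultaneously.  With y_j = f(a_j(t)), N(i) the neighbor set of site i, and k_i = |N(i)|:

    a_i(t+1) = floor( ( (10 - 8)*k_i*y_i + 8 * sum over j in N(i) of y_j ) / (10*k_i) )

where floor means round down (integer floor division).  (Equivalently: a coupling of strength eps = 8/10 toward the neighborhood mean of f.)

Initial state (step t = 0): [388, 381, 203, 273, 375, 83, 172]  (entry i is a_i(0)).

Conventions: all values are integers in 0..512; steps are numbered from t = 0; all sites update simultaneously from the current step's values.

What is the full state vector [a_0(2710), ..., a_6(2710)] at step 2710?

Answer: [236, 236, 236, 236, 236, 236, 236]
Key observation: The state at step 3, [328, 328, 328, 328, 328, 328, 328], reappears at step 9: the system is in a cycle of period 6 from step 3 on.  Therefore the state at step 2710 equals the state at step 3 + ((2710 - 3) mod 6) = 4, which is [236, 236, 236, 236, 236, 236, 236].

Derivation:
t=0: [388, 381, 203, 273, 375, 83, 172]
t=1: [197, 197, 203, 206, 198, 193, 201]
t=2: [255, 255, 256, 256, 255, 255, 256]
t=3: [328, 328, 328, 328, 328, 328, 328]
t=4: [236, 236, 236, 236, 236, 236, 236]
t=5: [303, 303, 303, 303, 303, 303, 303]
t=6: [269, 269, 269, 269, 269, 269, 269]
t=7: [312, 312, 312, 312, 312, 312, 312]
t=8: [257, 257, 257, 257, 257, 257, 257]
t=9: [328, 328, 328, 328, 328, 328, 328]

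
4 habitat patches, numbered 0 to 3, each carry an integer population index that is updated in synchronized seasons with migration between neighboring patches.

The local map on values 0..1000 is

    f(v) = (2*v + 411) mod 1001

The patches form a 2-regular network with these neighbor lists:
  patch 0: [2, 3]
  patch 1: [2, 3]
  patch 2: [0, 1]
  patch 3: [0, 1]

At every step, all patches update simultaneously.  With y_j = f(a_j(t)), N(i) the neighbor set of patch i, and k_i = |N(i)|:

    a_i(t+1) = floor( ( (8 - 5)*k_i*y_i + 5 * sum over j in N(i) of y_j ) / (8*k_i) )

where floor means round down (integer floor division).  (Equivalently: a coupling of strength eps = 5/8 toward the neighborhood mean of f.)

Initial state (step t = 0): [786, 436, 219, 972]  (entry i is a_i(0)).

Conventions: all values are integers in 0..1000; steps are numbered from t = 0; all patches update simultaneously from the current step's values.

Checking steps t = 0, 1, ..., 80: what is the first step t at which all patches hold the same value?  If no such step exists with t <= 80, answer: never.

Answer: 35
Key observation: Synchronization is absorbing here: once all patches are equal they stay equal, and step 35 is the first all-equal step.

Derivation:
t=0: [786, 436, 219, 972]  (not all equal)
t=1: [743, 481, 713, 527]  (not all equal)
t=2: [742, 545, 709, 570]  (not all equal)
t=3: [765, 618, 746, 641]  (not all equal)
t=4: [850, 740, 833, 755]  (not all equal)
t=5: [351, 644, 340, 657]  (not all equal)
t=6: [296, 516, 286, 524]  (not all equal)
t=7: [451, 616, 507, 310]  (not all equal)
t=8: [258, 382, 457, 309]  (not all equal)
t=9: [457, 175, 465, 354]  (not all equal)
t=10: [264, 428, 466, 383]  (not all equal)
t=11: [514, 261, 504, 442]  (not all equal)
t=12: [386, 572, 585, 538]  (not all equal)
t=13: [401, 540, 447, 412]  (not all equal)
t=14: [247, 351, 333, 307]  (not all equal)
t=15: [370, 73, 346, 326]  (not all equal)
t=16: [107, 260, 259, 244]  (not all equal)
t=17: [805, 920, 834, 823]  (not all equal)
t=18: [48, 134, 112, 104]  (not all equal)
t=19: [582, 646, 608, 602]  (not all equal)
t=20: [602, 650, 633, 629]  (not all equal)
t=21: [650, 686, 667, 664]  (not all equal)
t=22: [729, 756, 745, 743]  (not all equal)
t=23: [886, 907, 896, 895]  (not all equal)
t=24: [192, 208, 201, 200]  (not all equal)
t=25: [805, 817, 811, 811]  (not all equal)
t=26: [26, 35, 31, 31]  (not all equal)
t=27: [469, 476, 472, 472]  (not all equal)
t=28: [351, 357, 354, 354]  (not all equal)
t=29: [115, 120, 118, 118]  (not all equal)
t=30: [644, 648, 646, 646]  (not all equal)
t=31: [700, 703, 702, 702]  (not all equal)
t=32: [812, 814, 813, 813]  (not all equal)
t=33: [34, 35, 35, 35]  (not all equal)
t=34: [480, 481, 480, 480]  (not all equal)
t=35: [370, 370, 370, 370]  (all equal)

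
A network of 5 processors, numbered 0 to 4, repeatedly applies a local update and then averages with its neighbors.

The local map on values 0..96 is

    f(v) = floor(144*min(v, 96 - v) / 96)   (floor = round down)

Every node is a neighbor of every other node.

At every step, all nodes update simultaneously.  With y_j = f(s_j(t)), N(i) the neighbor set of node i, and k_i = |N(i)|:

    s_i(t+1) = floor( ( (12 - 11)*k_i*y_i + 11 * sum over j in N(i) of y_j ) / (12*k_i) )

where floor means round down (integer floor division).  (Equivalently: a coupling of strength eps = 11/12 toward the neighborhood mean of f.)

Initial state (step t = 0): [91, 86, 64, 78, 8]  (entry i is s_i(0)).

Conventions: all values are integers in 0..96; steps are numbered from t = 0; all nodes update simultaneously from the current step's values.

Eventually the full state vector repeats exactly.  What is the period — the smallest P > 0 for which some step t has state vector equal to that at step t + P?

Simulating step by step:
t=0: [91, 86, 64, 78, 8]
t=1: [23, 22, 17, 21, 23]
t=2: [31, 31, 32, 31, 31]
t=3: [46, 46, 46, 46, 46]
t=4: [69, 69, 69, 69, 69]
t=5: [40, 40, 40, 40, 40]
t=6: [60, 60, 60, 60, 60]
t=7: [54, 54, 54, 54, 54]
t=8: [63, 63, 63, 63, 63]
t=9: [49, 49, 49, 49, 49]
t=10: [70, 70, 70, 70, 70]
t=11: [39, 39, 39, 39, 39]
t=12: [58, 58, 58, 58, 58]
t=13: [57, 57, 57, 57, 57]
t=14: [58, 58, 58, 58, 58]

Answer: 2
Key observation: The state at step 12, [58, 58, 58, 58, 58], reappears at step 14 — and no state repeats earlier — so the cycle the system enters has period 2.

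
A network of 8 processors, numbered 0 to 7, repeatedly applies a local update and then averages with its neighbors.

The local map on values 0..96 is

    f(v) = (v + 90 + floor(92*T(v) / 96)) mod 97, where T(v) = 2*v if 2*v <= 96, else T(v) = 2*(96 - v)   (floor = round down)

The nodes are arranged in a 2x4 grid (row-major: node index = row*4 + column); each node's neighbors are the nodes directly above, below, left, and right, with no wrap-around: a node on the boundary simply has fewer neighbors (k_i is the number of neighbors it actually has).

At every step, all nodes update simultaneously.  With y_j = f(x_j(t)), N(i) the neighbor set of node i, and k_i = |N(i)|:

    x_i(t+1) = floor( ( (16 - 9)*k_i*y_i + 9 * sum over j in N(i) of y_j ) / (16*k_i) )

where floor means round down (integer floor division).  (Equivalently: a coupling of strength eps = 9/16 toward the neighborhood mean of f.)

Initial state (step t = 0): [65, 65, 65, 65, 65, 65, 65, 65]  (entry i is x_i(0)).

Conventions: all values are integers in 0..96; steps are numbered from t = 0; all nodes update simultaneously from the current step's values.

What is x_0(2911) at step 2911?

Answer: x_0(2911) = 95
Key observation: The state at step 4, [89, 89, 89, 89, 89, 89, 89, 89], reappears at step 6: the system is in a cycle of period 2 from step 4 on.  Therefore the state at step 2911 equals the state at step 4 + ((2911 - 4) mod 2) = 5, which is [95, 95, 95, 95, 95, 95, 95, 95].

Derivation:
t=0: [65, 65, 65, 65, 65, 65, 65, 65]
t=1: [20, 20, 20, 20, 20, 20, 20, 20]
t=2: [51, 51, 51, 51, 51, 51, 51, 51]
t=3: [33, 33, 33, 33, 33, 33, 33, 33]
t=4: [89, 89, 89, 89, 89, 89, 89, 89]
t=5: [95, 95, 95, 95, 95, 95, 95, 95]
t=6: [89, 89, 89, 89, 89, 89, 89, 89]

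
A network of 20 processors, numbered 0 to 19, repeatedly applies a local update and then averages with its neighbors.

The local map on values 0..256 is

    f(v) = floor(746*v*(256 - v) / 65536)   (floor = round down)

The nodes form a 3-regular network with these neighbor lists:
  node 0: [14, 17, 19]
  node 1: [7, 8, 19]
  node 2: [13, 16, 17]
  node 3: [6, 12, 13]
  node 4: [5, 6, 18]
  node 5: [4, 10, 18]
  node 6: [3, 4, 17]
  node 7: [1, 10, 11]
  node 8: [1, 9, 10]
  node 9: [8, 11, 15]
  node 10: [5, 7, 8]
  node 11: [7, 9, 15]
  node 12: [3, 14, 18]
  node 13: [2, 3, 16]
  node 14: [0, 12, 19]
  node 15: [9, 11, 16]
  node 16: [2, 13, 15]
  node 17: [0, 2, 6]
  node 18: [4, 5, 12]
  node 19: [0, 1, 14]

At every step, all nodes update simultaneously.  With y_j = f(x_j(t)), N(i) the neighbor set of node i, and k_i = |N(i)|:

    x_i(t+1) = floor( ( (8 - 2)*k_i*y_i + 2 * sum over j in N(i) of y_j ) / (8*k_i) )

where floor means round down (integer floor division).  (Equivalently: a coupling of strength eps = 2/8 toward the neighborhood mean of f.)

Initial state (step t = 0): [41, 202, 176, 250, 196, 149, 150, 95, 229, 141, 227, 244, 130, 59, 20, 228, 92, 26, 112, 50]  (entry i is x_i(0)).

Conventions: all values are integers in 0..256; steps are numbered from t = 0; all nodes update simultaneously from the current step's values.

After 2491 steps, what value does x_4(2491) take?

Answer: x_4(2491) = 167
Key observation: The state at step 12, [169, 169, 169, 169, 169, 169, 169, 169, 169, 169, 169, 169, 169, 169, 169, 169, 169, 169, 169, 169], reappears at step 14: the system is in a cycle of period 2 from step 12 on.  Therefore the state at step 2491 equals the state at step 12 + ((2491 - 12) mod 2) = 13, which is [167, 167, 167, 167, 167, 167, 167, 167, 167, 167, 167, 167, 167, 167, 167, 167, 167, 167, 167, 167].

Derivation:
t=0: [41, 202, 176, 250, 196, 149, 150, 95, 229, 141, 227, 244, 130, 59, 20, 228, 92, 26, 112, 50]
t=1: [94, 123, 150, 54, 145, 168, 153, 149, 84, 152, 90, 60, 160, 128, 73, 86, 158, 87, 178, 110]
t=2: [171, 183, 179, 137, 179, 168, 173, 176, 167, 172, 170, 143, 166, 179, 158, 165, 176, 169, 162, 179]
t=3: [165, 154, 157, 179, 159, 167, 164, 161, 166, 166, 165, 178, 172, 158, 172, 169, 160, 165, 170, 158]
t=4: [170, 176, 175, 159, 173, 169, 170, 172, 170, 168, 170, 161, 163, 174, 165, 167, 173, 170, 166, 174]
t=5: [166, 161, 161, 172, 164, 166, 166, 164, 165, 168, 165, 172, 171, 163, 169, 168, 163, 165, 169, 162]
t=6: [170, 173, 173, 165, 170, 169, 169, 170, 170, 167, 170, 165, 165, 171, 167, 168, 171, 170, 167, 172]
t=7: [166, 163, 163, 169, 166, 167, 167, 166, 166, 168, 166, 169, 169, 165, 168, 168, 165, 165, 168, 164]
t=8: [169, 171, 171, 167, 169, 169, 169, 169, 170, 168, 169, 167, 167, 169, 168, 168, 170, 170, 168, 170]
t=9: [166, 165, 165, 168, 167, 167, 167, 167, 166, 167, 166, 168, 168, 166, 167, 167, 166, 166, 167, 166]
t=10: [169, 169, 170, 168, 169, 169, 169, 169, 169, 169, 169, 168, 168, 169, 169, 169, 169, 169, 168, 169]
t=11: [167, 167, 166, 167, 167, 167, 167, 167, 167, 167, 167, 167, 167, 167, 167, 167, 166, 166, 167, 167]
t=12: [169, 169, 169, 169, 169, 169, 169, 169, 169, 169, 169, 169, 169, 169, 169, 169, 169, 169, 169, 169]
t=13: [167, 167, 167, 167, 167, 167, 167, 167, 167, 167, 167, 167, 167, 167, 167, 167, 167, 167, 167, 167]
t=14: [169, 169, 169, 169, 169, 169, 169, 169, 169, 169, 169, 169, 169, 169, 169, 169, 169, 169, 169, 169]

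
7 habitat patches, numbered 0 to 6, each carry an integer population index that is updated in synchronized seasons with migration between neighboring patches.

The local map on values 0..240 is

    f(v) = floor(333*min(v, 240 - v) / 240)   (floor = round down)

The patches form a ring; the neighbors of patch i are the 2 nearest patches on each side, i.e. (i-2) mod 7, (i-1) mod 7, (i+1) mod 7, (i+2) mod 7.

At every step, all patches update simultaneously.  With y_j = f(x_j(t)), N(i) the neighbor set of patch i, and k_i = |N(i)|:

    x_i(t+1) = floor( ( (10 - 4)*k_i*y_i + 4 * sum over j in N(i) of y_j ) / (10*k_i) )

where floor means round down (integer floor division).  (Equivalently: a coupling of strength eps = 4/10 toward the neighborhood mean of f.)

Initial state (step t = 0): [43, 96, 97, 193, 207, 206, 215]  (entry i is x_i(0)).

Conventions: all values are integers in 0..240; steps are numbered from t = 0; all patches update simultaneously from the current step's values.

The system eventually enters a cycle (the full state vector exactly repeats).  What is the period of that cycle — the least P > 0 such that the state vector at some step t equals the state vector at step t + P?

Answer: 4
Key observation: The state at step 10, [156, 155, 155, 155, 158, 158, 158], reappears at step 14 — and no state repeats earlier — so the cycle the system enters has period 4.

Derivation:
t=0: [43, 96, 97, 193, 207, 206, 215]
t=1: [70, 109, 110, 74, 55, 48, 48]
t=2: [101, 132, 133, 105, 84, 73, 78]
t=3: [134, 143, 143, 138, 119, 111, 115]
t=4: [146, 138, 139, 143, 157, 153, 155]
t=5: [129, 136, 136, 132, 120, 121, 120]
t=6: [154, 147, 147, 151, 162, 162, 162]
t=7: [118, 125, 125, 121, 111, 110, 111]
t=8: [160, 159, 159, 161, 155, 154, 155]
t=9: [112, 112, 112, 111, 115, 116, 116]
t=10: [156, 155, 155, 155, 158, 158, 158]
t=11: [115, 116, 116, 116, 113, 113, 113]
t=12: [158, 159, 159, 159, 156, 156, 156]
t=13: [113, 112, 112, 112, 115, 115, 115]
t=14: [156, 155, 155, 155, 158, 158, 158]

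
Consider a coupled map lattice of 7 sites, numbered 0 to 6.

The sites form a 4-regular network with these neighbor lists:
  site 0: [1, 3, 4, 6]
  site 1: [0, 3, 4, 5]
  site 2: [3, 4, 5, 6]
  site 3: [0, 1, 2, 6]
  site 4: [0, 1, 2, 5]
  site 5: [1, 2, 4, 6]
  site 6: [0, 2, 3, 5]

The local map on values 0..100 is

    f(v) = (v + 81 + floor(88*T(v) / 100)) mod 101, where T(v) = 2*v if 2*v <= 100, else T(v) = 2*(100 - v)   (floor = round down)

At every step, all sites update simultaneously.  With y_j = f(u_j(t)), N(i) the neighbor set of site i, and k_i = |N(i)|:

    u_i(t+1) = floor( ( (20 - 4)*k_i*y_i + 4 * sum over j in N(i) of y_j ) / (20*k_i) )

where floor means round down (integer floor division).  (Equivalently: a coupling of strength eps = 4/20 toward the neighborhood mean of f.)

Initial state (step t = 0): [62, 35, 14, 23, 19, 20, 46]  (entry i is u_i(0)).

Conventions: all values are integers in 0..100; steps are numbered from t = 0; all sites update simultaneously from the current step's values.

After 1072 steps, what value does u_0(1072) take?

Answer: u_0(1072) = 85
Key observation: The state at step 23, [84, 26, 89, 85, 84, 85, 59], reappears at step 25: the system is in a cycle of period 2 from step 23 on.  Therefore the state at step 1072 equals the state at step 23 + ((1072 - 23) mod 2) = 24, which is [85, 59, 84, 84, 89, 84, 26].

Derivation:
t=0: [62, 35, 14, 23, 19, 20, 46]
t=1: [13, 66, 20, 39, 32, 34, 9]
t=2: [20, 15, 39, 72, 60, 63, 13]
t=3: [30, 19, 71, 7, 14, 12, 18]
t=4: [58, 35, 8, 86, 19, 14, 32]
t=5: [21, 68, 12, 79, 30, 23, 60]
t=6: [38, 14, 20, 79, 54, 38, 16]
t=7: [74, 28, 38, 84, 21, 71, 34]
t=8: [92, 57, 77, 89, 41, 13, 72]
t=9: [78, 22, 87, 80, 84, 22, 14]
t=10: [89, 48, 83, 88, 86, 43, 30]
t=11: [83, 27, 90, 83, 86, 91, 67]
t=12: [85, 61, 83, 85, 87, 80, 21]
t=13: [84, 24, 89, 84, 85, 87, 48]
t=14: [85, 55, 84, 85, 88, 83, 26]
t=15: [85, 28, 89, 85, 85, 85, 59]
t=16: [85, 63, 84, 85, 89, 85, 26]
t=17: [84, 23, 89, 84, 84, 84, 59]
t=18: [85, 52, 84, 85, 89, 85, 26]
t=19: [85, 30, 89, 85, 84, 85, 59]
t=20: [85, 67, 84, 85, 90, 85, 26]
t=21: [84, 21, 89, 84, 83, 84, 59]
t=22: [85, 48, 84, 84, 89, 84, 26]
t=23: [84, 26, 89, 85, 84, 85, 59]
t=24: [85, 59, 84, 84, 89, 84, 26]
t=25: [84, 26, 89, 85, 84, 85, 59]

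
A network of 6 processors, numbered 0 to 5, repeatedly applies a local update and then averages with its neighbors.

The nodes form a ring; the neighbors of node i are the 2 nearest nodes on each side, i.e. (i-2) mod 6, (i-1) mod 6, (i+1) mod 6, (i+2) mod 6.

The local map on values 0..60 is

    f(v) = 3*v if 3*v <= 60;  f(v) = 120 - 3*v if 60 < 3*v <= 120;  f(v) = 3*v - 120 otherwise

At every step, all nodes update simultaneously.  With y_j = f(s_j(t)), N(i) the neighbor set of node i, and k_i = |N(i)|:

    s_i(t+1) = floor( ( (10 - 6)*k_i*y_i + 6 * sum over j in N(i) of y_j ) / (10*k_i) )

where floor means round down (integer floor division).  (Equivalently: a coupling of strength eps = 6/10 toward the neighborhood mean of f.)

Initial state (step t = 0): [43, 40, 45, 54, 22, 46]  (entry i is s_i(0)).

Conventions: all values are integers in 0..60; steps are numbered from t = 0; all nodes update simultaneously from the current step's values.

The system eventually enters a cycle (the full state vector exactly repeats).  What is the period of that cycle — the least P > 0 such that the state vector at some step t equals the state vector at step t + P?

Simulating step by step:
t=0: [43, 40, 45, 54, 22, 46]
t=1: [16, 12, 21, 29, 34, 22]
t=2: [43, 43, 43, 37, 36, 41]
t=3: [8, 8, 9, 8, 9, 7]
t=4: [24, 24, 25, 24, 25, 23]
t=5: [47, 48, 46, 47, 46, 48]
t=6: [21, 22, 19, 21, 19, 22]
t=7: [56, 55, 56, 56, 56, 55]
t=8: [47, 46, 47, 47, 47, 46]
t=9: [20, 19, 20, 20, 20, 19]
t=10: [59, 58, 59, 59, 59, 58]
t=11: [56, 55, 56, 56, 56, 55]

Answer: 4
Key observation: The state at step 7, [56, 55, 56, 56, 56, 55], reappears at step 11 — and no state repeats earlier — so the cycle the system enters has period 4.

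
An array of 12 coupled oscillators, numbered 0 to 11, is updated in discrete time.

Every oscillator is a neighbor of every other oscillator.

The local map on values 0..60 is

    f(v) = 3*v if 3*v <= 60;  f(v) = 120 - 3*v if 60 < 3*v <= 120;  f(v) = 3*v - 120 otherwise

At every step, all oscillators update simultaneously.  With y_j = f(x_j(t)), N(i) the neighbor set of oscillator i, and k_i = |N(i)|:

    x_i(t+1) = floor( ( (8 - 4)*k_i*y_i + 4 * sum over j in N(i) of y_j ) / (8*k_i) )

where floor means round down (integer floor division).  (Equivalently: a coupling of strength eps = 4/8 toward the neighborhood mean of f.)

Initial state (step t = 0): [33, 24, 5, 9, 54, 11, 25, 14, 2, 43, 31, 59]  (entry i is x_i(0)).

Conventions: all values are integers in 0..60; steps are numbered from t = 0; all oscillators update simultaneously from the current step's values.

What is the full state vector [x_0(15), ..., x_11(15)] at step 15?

Answer: [43, 50, 50, 54, 55, 55, 55, 55, 50, 50, 54, 50]

Derivation:
t=0: [33, 24, 5, 9, 54, 11, 25, 14, 2, 43, 31, 59]
t=1: [26, 38, 23, 29, 36, 31, 37, 36, 19, 21, 29, 42]
t=2: [34, 18, 38, 30, 21, 27, 19, 21, 41, 41, 30, 18]
t=3: [26, 43, 21, 32, 44, 36, 44, 44, 19, 19, 32, 43]
t=4: [33, 18, 40, 25, 20, 20, 20, 20, 40, 40, 25, 18]
t=5: [30, 45, 20, 41, 48, 48, 48, 48, 20, 20, 41, 45]
t=6: [29, 22, 42, 16, 26, 26, 26, 26, 42, 42, 16, 22]
t=7: [34, 43, 21, 41, 38, 38, 38, 38, 21, 21, 41, 43]
t=8: [18, 14, 36, 12, 13, 13, 13, 13, 36, 36, 12, 14]
t=9: [42, 37, 23, 34, 36, 36, 36, 36, 23, 23, 34, 37]
t=10: [14, 15, 35, 20, 17, 17, 17, 17, 35, 35, 20, 15]
t=11: [41, 43, 29, 50, 45, 45, 45, 45, 29, 29, 50, 43]
t=12: [12, 15, 25, 24, 17, 17, 17, 17, 25, 25, 24, 15]
t=13: [41, 45, 45, 47, 48, 48, 48, 48, 45, 45, 47, 45]
t=14: [11, 16, 16, 19, 20, 20, 20, 20, 16, 16, 19, 16]
t=15: [43, 50, 50, 54, 55, 55, 55, 55, 50, 50, 54, 50]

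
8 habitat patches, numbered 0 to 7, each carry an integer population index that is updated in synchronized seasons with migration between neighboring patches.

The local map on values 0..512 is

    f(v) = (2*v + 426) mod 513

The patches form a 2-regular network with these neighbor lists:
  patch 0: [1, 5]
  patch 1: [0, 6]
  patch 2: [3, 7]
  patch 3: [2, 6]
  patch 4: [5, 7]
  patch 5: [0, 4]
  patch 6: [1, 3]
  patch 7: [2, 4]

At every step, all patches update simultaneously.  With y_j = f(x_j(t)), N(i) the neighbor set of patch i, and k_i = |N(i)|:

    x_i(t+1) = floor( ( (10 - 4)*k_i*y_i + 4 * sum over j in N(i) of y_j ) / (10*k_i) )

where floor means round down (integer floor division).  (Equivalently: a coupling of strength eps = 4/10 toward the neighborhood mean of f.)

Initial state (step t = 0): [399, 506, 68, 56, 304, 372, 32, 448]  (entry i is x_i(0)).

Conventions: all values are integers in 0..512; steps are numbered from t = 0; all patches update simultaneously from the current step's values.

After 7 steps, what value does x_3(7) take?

Simulating step by step:
t=0: [399, 506, 68, 56, 304, 372, 32, 448]
t=1: [230, 384, 93, 122, 92, 127, 381, 189]
t=2: [290, 207, 149, 146, 149, 194, 162, 213]
t=3: [421, 342, 235, 212, 254, 321, 248, 287]
t=4: [170, 180, 394, 360, 358, 157, 329, 453]
t=5: [251, 226, 198, 121, 176, 210, 113, 244]
t=6: [388, 329, 296, 182, 305, 335, 187, 355]
t=7: [131, 127, 380, 324, 42, 79, 239, 169]

Answer: x_3(7) = 324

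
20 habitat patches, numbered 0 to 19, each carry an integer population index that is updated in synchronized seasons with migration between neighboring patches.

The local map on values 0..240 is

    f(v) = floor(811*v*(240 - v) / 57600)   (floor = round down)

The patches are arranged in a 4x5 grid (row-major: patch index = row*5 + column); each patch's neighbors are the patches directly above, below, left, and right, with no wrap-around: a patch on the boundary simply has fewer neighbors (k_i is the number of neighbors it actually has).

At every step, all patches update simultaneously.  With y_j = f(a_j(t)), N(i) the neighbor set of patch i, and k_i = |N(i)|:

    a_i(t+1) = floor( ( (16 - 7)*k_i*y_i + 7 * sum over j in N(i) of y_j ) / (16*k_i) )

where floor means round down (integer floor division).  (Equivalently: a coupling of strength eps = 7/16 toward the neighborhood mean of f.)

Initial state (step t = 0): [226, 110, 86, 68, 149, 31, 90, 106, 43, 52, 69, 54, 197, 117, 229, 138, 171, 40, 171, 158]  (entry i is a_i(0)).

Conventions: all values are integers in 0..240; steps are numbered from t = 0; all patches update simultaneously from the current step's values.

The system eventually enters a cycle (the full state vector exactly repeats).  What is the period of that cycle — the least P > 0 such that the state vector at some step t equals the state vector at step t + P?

Answer: 2
Key observation: The state at step 12, [201, 201, 201, 201, 201, 201, 201, 201, 201, 201, 201, 201, 201, 201, 201, 201, 201, 201, 201, 201], reappears at step 14 — and no state repeats earlier — so the cycle the system enters has period 2.

Derivation:
t=0: [226, 110, 86, 68, 149, 31, 90, 106, 43, 52, 69, 54, 197, 117, 229, 138, 171, 40, 171, 158]
t=1: [88, 174, 186, 164, 172, 109, 176, 179, 143, 127, 156, 149, 138, 161, 95, 184, 159, 128, 165, 146]
t=2: [184, 161, 150, 171, 174, 190, 165, 161, 187, 194, 181, 185, 190, 183, 192, 161, 179, 193, 181, 188]
t=3: [149, 174, 183, 164, 154, 143, 167, 170, 145, 132, 150, 147, 139, 142, 132, 166, 151, 135, 144, 138]
t=4: [184, 164, 155, 175, 186, 190, 174, 171, 189, 196, 188, 189, 193, 195, 198, 179, 188, 196, 195, 197]
t=5: [148, 170, 177, 157, 140, 139, 157, 159, 138, 125, 138, 137, 131, 124, 118, 146, 136, 124, 122, 119]
t=6: [187, 171, 165, 183, 195, 194, 184, 182, 195, 200, 197, 196, 198, 201, 202, 195, 198, 201, 202, 202]
t=7: [141, 160, 164, 143, 125, 129, 142, 144, 125, 114, 120, 122, 119, 111, 108, 120, 117, 111, 108, 108]
t=8: [193, 183, 181, 194, 200, 199, 194, 193, 200, 201, 201, 201, 200, 201, 200, 202, 201, 201, 200, 200]
t=9: [128, 140, 142, 124, 114, 116, 124, 126, 114, 110, 110, 111, 112, 110, 111, 108, 109, 110, 111, 112]
t=10: [200, 198, 197, 200, 201, 201, 201, 201, 201, 201, 201, 201, 201, 201, 201, 200, 200, 201, 201, 201]
t=11: [112, 115, 116, 112, 110, 110, 110, 110, 110, 110, 110, 110, 110, 110, 110, 111, 111, 110, 110, 110]
t=12: [201, 201, 201, 201, 201, 201, 201, 201, 201, 201, 201, 201, 201, 201, 201, 201, 201, 201, 201, 201]
t=13: [110, 110, 110, 110, 110, 110, 110, 110, 110, 110, 110, 110, 110, 110, 110, 110, 110, 110, 110, 110]
t=14: [201, 201, 201, 201, 201, 201, 201, 201, 201, 201, 201, 201, 201, 201, 201, 201, 201, 201, 201, 201]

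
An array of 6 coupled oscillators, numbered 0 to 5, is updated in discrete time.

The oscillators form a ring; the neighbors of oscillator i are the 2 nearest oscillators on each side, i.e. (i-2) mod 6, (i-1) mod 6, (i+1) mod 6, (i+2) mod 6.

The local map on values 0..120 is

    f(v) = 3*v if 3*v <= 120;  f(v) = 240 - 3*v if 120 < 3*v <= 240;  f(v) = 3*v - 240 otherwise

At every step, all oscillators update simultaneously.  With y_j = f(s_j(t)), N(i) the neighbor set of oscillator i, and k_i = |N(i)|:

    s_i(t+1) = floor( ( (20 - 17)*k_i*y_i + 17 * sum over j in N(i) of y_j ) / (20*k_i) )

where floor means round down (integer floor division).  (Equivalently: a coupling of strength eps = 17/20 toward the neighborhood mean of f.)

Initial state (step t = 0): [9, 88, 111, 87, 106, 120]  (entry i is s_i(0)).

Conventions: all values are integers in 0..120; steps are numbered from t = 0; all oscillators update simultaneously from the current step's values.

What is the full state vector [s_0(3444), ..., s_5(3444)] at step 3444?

Answer: [100, 101, 100, 100, 101, 100]
Key observation: The state at step 27, [67, 66, 67, 67, 66, 67], reappears at step 39: the system is in a cycle of period 12 from step 27 on.  Therefore the state at step 3444 equals the state at step 27 + ((3444 - 27) mod 12) = 36, which is [100, 101, 100, 100, 101, 100].

Derivation:
t=0: [9, 88, 111, 87, 106, 120]
t=1: [70, 59, 45, 70, 67, 49]
t=2: [68, 64, 50, 68, 60, 48]
t=3: [67, 62, 51, 67, 63, 52]
t=4: [64, 61, 51, 64, 60, 51]
t=5: [69, 65, 58, 69, 66, 58]
t=6: [51, 48, 42, 51, 48, 42]
t=7: [102, 99, 94, 102, 99, 94]
t=8: [51, 54, 58, 51, 54, 58]
t=9: [74, 76, 80, 74, 76, 80]
t=10: [7, 9, 12, 7, 9, 12]
t=11: [29, 28, 25, 29, 28, 25]
t=12: [80, 81, 83, 80, 81, 83]
t=13: [5, 4, 2, 5, 4, 2]
t=14: [9, 10, 12, 9, 10, 12]
t=15: [32, 31, 29, 32, 31, 29]
t=16: [90, 91, 93, 90, 91, 93]
t=17: [35, 34, 32, 35, 34, 32]
t=18: [99, 100, 102, 99, 100, 102]
t=19: [62, 61, 59, 62, 61, 59]
t=20: [59, 58, 56, 59, 58, 56]
t=21: [68, 67, 65, 68, 67, 65]
t=22: [41, 40, 38, 41, 40, 38]
t=23: [117, 116, 117, 117, 116, 117]
t=24: [109, 110, 109, 109, 110, 109]
t=25: [88, 87, 88, 88, 87, 88]
t=26: [22, 23, 22, 22, 23, 22]
t=27: [67, 66, 67, 67, 66, 67]
t=28: [40, 39, 40, 40, 39, 40]
t=29: [118, 119, 118, 118, 119, 118]
t=30: [115, 114, 115, 115, 114, 115]
t=31: [103, 104, 103, 103, 104, 103]
t=32: [70, 69, 70, 70, 69, 70]
t=33: [31, 30, 31, 31, 30, 31]
t=34: [91, 92, 91, 91, 92, 91]
t=35: [34, 33, 34, 34, 33, 34]
t=36: [100, 101, 100, 100, 101, 100]
t=37: [61, 60, 61, 61, 60, 61]
t=38: [58, 57, 58, 58, 57, 58]
t=39: [67, 66, 67, 67, 66, 67]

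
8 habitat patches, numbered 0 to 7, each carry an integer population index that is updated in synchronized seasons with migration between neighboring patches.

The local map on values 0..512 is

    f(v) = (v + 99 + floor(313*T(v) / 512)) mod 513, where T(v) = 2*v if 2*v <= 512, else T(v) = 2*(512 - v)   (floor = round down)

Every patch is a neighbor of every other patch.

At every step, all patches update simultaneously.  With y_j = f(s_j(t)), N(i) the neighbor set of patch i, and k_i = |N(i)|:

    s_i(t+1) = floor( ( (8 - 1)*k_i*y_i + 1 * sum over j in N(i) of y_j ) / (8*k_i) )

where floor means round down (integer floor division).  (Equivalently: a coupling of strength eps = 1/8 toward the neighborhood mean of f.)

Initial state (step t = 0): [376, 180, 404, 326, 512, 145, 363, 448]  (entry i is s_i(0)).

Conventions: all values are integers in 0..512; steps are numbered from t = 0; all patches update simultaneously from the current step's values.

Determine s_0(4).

Answer: s_0(4) = 386

Derivation:
t=0: [376, 180, 404, 326, 512, 145, 363, 448]
t=1: [139, 457, 134, 148, 113, 390, 141, 125]
t=2: [395, 140, 385, 412, 346, 153, 399, 368]
t=3: [134, 380, 136, 131, 143, 404, 134, 140]
t=4: [386, 156, 391, 381, 404, 152, 386, 398]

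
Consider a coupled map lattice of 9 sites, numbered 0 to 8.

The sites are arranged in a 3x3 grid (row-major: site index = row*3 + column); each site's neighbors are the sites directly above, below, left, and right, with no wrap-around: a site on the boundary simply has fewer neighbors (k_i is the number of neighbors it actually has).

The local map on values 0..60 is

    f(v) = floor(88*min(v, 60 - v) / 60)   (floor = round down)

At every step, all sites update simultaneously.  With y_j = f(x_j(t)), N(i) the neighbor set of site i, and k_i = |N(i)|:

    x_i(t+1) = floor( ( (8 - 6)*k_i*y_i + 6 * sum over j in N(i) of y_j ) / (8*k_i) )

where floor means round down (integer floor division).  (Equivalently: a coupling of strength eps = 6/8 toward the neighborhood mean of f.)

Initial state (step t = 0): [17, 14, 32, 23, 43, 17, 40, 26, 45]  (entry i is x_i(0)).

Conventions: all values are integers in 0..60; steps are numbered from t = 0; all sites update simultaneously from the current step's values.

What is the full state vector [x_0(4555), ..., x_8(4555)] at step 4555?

Simulating step by step:
t=0: [17, 14, 32, 23, 43, 17, 40, 26, 45]
t=1: [25, 27, 26, 27, 27, 27, 33, 28, 28]
t=2: [38, 38, 38, 38, 39, 39, 39, 40, 40]
t=3: [32, 31, 31, 31, 30, 30, 30, 29, 29]
t=4: [41, 42, 42, 42, 42, 43, 42, 43, 42]
t=5: [26, 26, 25, 26, 25, 25, 25, 25, 24]
t=6: [38, 37, 36, 37, 36, 35, 36, 35, 35]
t=7: [32, 33, 34, 33, 34, 35, 34, 35, 36]
t=8: [39, 39, 37, 39, 37, 36, 37, 36, 35]
t=9: [30, 31, 32, 31, 32, 34, 32, 34, 35]
t=10: [42, 42, 40, 42, 40, 39, 40, 39, 37]
t=11: [26, 27, 28, 27, 28, 30, 28, 30, 30]
t=12: [38, 39, 41, 39, 41, 42, 41, 42, 44]
t=13: [30, 29, 27, 29, 27, 25, 27, 25, 25]
t=14: [42, 41, 39, 41, 39, 37, 39, 37, 36]
t=15: [26, 28, 30, 28, 30, 32, 30, 32, 33]
t=16: [40, 41, 41, 41, 41, 42, 41, 42, 40]
t=17: [27, 27, 26, 27, 26, 27, 26, 27, 26]
t=18: [39, 38, 38, 38, 38, 38, 38, 38, 38]
t=19: [31, 31, 32, 31, 32, 32, 32, 32, 32]
t=20: [42, 41, 41, 41, 41, 41, 41, 41, 41]
t=21: [26, 26, 27, 26, 27, 27, 27, 27, 27]
t=22: [38, 38, 38, 38, 38, 39, 38, 39, 39]
t=23: [32, 32, 31, 32, 31, 31, 31, 31, 30]
t=24: [41, 41, 41, 41, 41, 42, 41, 42, 42]
t=25: [27, 27, 26, 27, 26, 26, 26, 26, 26]
t=26: [39, 38, 38, 38, 38, 38, 38, 38, 38]

Answer: [31, 31, 32, 31, 32, 32, 32, 32, 32]
Key observation: The state at step 18, [39, 38, 38, 38, 38, 38, 38, 38, 38], reappears at step 26: the system is in a cycle of period 8 from step 18 on.  Therefore the state at step 4555 equals the state at step 18 + ((4555 - 18) mod 8) = 19, which is [31, 31, 32, 31, 32, 32, 32, 32, 32].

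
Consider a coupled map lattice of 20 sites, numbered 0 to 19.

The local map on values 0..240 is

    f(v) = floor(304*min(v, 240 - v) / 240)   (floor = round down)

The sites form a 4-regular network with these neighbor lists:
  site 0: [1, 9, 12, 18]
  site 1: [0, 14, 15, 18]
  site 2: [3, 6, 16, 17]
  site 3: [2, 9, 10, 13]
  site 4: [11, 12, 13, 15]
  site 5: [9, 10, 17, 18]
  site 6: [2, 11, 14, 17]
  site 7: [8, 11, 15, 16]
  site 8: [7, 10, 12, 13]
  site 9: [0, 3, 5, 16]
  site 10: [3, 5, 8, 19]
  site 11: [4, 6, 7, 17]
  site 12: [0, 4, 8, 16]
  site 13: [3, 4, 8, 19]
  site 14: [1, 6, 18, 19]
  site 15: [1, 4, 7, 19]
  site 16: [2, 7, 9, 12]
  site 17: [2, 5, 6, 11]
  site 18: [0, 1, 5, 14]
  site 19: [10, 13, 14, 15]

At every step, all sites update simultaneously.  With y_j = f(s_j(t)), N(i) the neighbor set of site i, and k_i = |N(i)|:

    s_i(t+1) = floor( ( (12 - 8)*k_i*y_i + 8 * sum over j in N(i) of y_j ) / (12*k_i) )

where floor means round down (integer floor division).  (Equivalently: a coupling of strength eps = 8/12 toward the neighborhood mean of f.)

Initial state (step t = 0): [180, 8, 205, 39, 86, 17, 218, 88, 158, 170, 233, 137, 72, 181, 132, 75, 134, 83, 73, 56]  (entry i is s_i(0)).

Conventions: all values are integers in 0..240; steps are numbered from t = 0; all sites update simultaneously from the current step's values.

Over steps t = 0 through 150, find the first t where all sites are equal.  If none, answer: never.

Simulating step by step:
t=0: [180, 8, 205, 39, 86, 17, 218, 88, 158, 170, 233, 137, 72, 181, 132, 75, 134, 83, 73, 56]  (not all equal)
t=1: [72, 69, 67, 52, 101, 55, 78, 114, 81, 76, 43, 101, 100, 79, 78, 81, 100, 72, 71, 75]  (not all equal)
t=2: [96, 92, 91, 77, 118, 78, 99, 124, 104, 90, 73, 119, 116, 98, 94, 109, 117, 93, 87, 90]  (not all equal)
t=3: [121, 120, 119, 106, 142, 104, 125, 143, 128, 115, 104, 139, 140, 123, 117, 133, 136, 120, 112, 116]  (not all equal)
t=4: [144, 146, 143, 140, 130, 138, 144, 129, 134, 139, 135, 132, 133, 140, 146, 135, 134, 142, 143, 142]  (not all equal)
t=5: [124, 122, 124, 126, 134, 127, 123, 136, 133, 127, 129, 132, 133, 129, 120, 131, 132, 126, 122, 126]  (not all equal)
t=6: [144, 147, 144, 142, 136, 143, 145, 134, 136, 142, 141, 138, 136, 139, 149, 139, 137, 143, 148, 143]  (not all equal)
t=7: [121, 118, 123, 124, 129, 121, 121, 130, 129, 124, 124, 127, 129, 127, 117, 126, 128, 122, 117, 123]  (not all equal)
t=8: [147, 148, 147, 145, 141, 148, 148, 141, 141, 146, 146, 144, 141, 143, 148, 144, 142, 148, 148, 146]  (not all equal)
t=9: [118, 117, 118, 119, 123, 117, 117, 123, 123, 119, 119, 120, 123, 122, 116, 121, 122, 117, 116, 119]  (not all equal)
t=10: [148, 147, 148, 149, 149, 148, 148, 149, 148, 149, 149, 149, 148, 149, 147, 149, 148, 148, 147, 149]  (not all equal)
t=11: [116, 116, 115, 115, 115, 115, 116, 115, 115, 115, 115, 115, 115, 115, 116, 115, 115, 115, 116, 115]  (not all equal)
t=12: [145, 145, 145, 145, 145, 145, 145, 145, 145, 145, 145, 145, 145, 145, 145, 145, 145, 145, 145, 145]  (all equal)

Answer: 12
Key observation: Synchronization is absorbing here: once all sites are equal they stay equal, and step 12 is the first all-equal step.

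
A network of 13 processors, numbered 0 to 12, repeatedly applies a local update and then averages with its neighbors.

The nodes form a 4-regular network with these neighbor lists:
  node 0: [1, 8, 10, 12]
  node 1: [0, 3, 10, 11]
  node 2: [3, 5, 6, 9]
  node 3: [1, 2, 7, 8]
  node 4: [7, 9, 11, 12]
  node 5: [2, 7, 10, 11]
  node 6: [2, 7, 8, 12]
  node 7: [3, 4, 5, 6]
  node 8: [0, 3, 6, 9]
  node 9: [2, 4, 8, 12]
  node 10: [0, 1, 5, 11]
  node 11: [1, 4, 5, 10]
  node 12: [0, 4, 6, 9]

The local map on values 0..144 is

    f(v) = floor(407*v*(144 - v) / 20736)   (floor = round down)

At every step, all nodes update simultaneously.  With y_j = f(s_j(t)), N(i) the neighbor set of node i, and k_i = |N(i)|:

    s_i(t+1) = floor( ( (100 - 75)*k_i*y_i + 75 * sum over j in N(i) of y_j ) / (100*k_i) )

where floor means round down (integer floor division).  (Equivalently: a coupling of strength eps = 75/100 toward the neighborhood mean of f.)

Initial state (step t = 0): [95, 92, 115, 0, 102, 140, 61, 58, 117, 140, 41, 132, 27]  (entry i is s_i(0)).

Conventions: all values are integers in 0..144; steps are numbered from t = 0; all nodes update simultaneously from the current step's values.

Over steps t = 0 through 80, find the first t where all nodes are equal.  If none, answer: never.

Simulating step by step:
t=0: [95, 92, 115, 0, 102, 140, 61, 58, 117, 140, 41, 132, 27]  (not all equal)
t=1: [78, 61, 38, 59, 58, 54, 78, 60, 53, 53, 62, 58, 68]  (not all equal)
t=2: [98, 98, 92, 93, 97, 93, 95, 97, 97, 93, 98, 97, 98]  (not all equal)
t=3: [88, 89, 92, 90, 89, 90, 90, 90, 90, 90, 89, 89, 89]  (not all equal)
t=4: [95, 95, 94, 94, 95, 95, 94, 95, 95, 95, 95, 95, 95]  (not all equal)
t=5: [91, 91, 91, 91, 91, 91, 91, 91, 91, 91, 91, 91, 91]  (all equal)

Answer: 5
Key observation: Synchronization is absorbing here: once all nodes are equal they stay equal, and step 5 is the first all-equal step.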